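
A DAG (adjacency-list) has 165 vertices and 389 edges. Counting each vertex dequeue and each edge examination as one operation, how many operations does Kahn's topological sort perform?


V = 165 (vertex processing)
E = 389 (edge processing)
V + E = 165 + 389 = 554


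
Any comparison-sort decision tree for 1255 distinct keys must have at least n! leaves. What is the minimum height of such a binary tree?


A binary decision tree of height h has at most 2^h leaves and needs at least n! of them, so h >= ceil(log2(n!)).
1255! is far too large to multiply out, so use Stirling's series:
  ln(n!) ~ n ln n - n + (1/2) ln(2 pi n) + 1/(12n)  (error below 1/(360 n^3), negligible here)
  ln(1255) = 7.1348909
  n ln n = 1255 * 7.1348909 = 8954.2881
  (1/2) ln(2 pi * 1255) = (1/2) ln(7885.3976) = 4.4864
  1/(12*1255) = 0.0001
  ln(1255!) ~ 8954.2881 - 1255 + 4.4864 + 0.0001 = 7703.7746
Convert to base 2: log2(1255!) = 7703.7746 / ln 2 = 7703.7746 / 0.69314718 = 11114.1974
ceil(11114.1974) = 11115


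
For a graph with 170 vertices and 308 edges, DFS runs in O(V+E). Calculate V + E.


A full DFS traversal visits each vertex once and examines each edge once.
V = 170
E = 308
Sum = 170 + 308 = 478


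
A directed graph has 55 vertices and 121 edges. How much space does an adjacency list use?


Adjacency list: one list head per vertex + one entry per edge
Vertex heads: 55
Edge entries: 121
Total = 55 + 121 = 176


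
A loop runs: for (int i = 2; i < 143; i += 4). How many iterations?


Loop starts at i = 2, increments by 4, stops when i >= 143.
Number of iterations = ceil((143 - 2) / 4)
= ceil(141 / 4)
= 36


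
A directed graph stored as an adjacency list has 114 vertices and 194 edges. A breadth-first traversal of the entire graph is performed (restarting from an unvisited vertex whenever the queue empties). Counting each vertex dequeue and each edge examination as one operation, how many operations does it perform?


A full BFS traversal dequeues each vertex once and examines each edge once.
Vertex visits: 114
Edge visits: 194
V + E = 114 + 194 = 308


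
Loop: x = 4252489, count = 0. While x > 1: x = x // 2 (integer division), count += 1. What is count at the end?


The variable x halves each step:
x = 4252489 -> 2126244 -> 1063122 -> 531561 -> 265780 -> 132890 -> 66445 -> 33222 -> 16611 -> 8305 -> 4152 -> 2076 -> 1038 -> 519 -> 259 -> 129 -> 64 -> 32 -> 16 -> 8 -> 4 -> 2 -> 1
Number of halvings = floor(log2(4252489)) = 22


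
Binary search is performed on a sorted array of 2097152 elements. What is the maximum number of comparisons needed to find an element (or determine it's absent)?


Binary search halves the search space each comparison:
  Step 1: search space = 2097152 -> 1048576
  Step 2: search space = 1048576 -> 524288
  Step 3: search space = 524288 -> 262144
  Step 4: search space = 262144 -> 131072
  Step 5: search space = 131072 -> 65536
  Step 6: search space = 65536 -> 32768
  Step 7: search space = 32768 -> 16384
  Step 8: search space = 16384 -> 8192
  Step 9: search space = 8192 -> 4096
  Step 10: search space = 4096 -> 2048
  Step 11: search space = 2048 -> 1024
  Step 12: search space = 1024 -> 512
  Step 13: search space = 512 -> 256
  Step 14: search space = 256 -> 128
  Step 15: search space = 128 -> 64
  Step 16: search space = 64 -> 32
  Step 17: search space = 32 -> 16
  Step 18: search space = 16 -> 8
  Step 19: search space = 8 -> 4
  Step 20: search space = 4 -> 2
  Step 21: search space = 2 -> 1
  Step 22: search space = 1 (final check)
Maximum comparisons = floor(log2(2097152)) + 1 = 21 + 1 = 22


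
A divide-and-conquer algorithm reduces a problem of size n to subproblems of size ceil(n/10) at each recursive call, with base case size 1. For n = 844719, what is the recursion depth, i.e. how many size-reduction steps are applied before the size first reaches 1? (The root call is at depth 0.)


Each step divides the size by 10 (rounding up); after k steps the size is ceil(n/10^k), which equals 1 exactly when 10^k >= n.
So the depth is the smallest k with 10^k >= 844719, i.e. ceil(log_10(844719)).
10^5 = 100000 < 844719 <= 1000000 = 10^6
Recursion depth = 6


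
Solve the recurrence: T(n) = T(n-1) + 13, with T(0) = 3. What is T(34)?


Unrolling the recurrence:
T(34) = T(33) + 13
       = T(32) + 13 + 13
       = T(31) + 13*3
       ...
       = T(0) + 13*34
       = 3 + 442 = 445


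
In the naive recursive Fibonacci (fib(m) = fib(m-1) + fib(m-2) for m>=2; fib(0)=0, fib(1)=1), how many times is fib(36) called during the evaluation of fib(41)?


Let N(m) = number of times fib(m) is called while evaluating fib(41).
N(41) = 1 (the initial call).
N(40) = 1 (only fib(41) calls it).
For 1 <= m <= 39: fib(m) is called by fib(m+1) and fib(m+2), so
  N(m) = N(m+1) + N(m+2).
fib(0) is called only by fib(2), so N(0) = N(2).
Walk down from m=41:
  N(41)=1, N(40)=1, N(39)=2, N(38)=3, N(37)=5, N(36)=8
N(36) = 8


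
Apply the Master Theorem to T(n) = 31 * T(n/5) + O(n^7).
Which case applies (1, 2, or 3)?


The Master Theorem: T(n) = a*T(n/b) + O(n^c)
  a = 31, b = 5, c = 7
log_b(a) = log_5(31) ~ 2.134
Compare b^c with a: 5^7 = 78125 > 31, so c > log_b(a).
Since c > log_b(a), Case 3 applies.
T(n) = O(n^7)
Master Theorem case = 3


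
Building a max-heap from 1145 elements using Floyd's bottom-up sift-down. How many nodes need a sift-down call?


In a heap of 1145 elements (0-indexed array):
  Last element index: 1144
  Parent of last element: floor((1144 - 1) / 2) = 571
  Internal nodes: indices 0 to 571
  Count = floor(1145/2) = 572


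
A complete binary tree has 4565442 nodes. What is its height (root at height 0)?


In a complete binary tree, level k holds nodes 2^k .. 2^(k+1)-1 (1-indexed).
Height = floor(log2(n)) = floor(log2(4565442)) = 22
Check: 2^22 = 4194304 <= 4565442 < 8388608 = 2^23


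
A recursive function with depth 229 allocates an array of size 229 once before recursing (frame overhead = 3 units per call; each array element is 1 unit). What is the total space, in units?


Array allocation: 229 units (allocated once)
Stack frames: 229 deep * 3 per frame = 687 units
Total = 229 + 687 = 916


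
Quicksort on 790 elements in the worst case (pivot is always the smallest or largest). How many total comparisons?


In the worst case, each partition step picks the worst pivot:
  Partition 1: 789 comparisons (n-1 elements to compare)
  Partition 2: 788 comparisons
  Partition 3: 787 comparisons
  Partition 4: 786 comparisons
  Partition 5: 785 comparisons
  ...
  Last partition: 0 comparisons
Total = (n-1) + (n-2) + ... + 1 + 0 = n*(n-1)/2
= 790*789/2 = 311655


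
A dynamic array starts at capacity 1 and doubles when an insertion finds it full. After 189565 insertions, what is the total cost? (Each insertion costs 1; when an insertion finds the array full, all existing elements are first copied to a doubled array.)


Insertion cost: 189565 (one per element)
Resizes occur just before inserting elements 2, 3, 5, 9, ...
Elements copied at each resize: 1 + 2 + 4 + 8 + 16 + 32 + 64 + 128 + 256 + 512 + 1024 + 2048 + 4096 + 8192 + 16384 + 32768 + 65536 + 131072
Sum of copies = 262143 (geometric series: 2^k - 1)
Total = 189565 + 262143 = 451708


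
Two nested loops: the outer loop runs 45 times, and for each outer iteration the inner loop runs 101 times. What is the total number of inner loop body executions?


Outer loop: 45 iterations
Inner loop: 101 iterations per outer iteration
Total = 45 * 101 = 4545


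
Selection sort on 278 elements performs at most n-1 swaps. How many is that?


Each of the 277 passes places one element in its final position.
Pass 1: swap minimum into position 0
Pass 2: swap minimum of remaining into position 1
...
Pass 277: last two elements, one swap
Maximum swaps = 278 - 1 = 277


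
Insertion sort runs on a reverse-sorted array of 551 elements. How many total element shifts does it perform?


Sum of shifts = 1 + 2 + 3 + ... + 550
= 551 * 550 / 2
= 303050 / 2
= 151525


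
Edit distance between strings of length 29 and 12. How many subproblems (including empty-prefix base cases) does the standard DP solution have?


The table includes base cases (empty prefixes).
Rows: (m+1) = 30
Columns: (n+1) = 13
Total = 30 * 13 = 390


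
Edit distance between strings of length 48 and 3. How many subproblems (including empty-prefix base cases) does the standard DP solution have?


The table includes base cases (empty prefixes).
Rows: (m+1) = 49
Columns: (n+1) = 4
Total = 49 * 4 = 196


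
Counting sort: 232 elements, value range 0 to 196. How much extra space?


n = 232 (output array)
k = 197 (count array for 197 distinct values)
Extra space = 232 + 197 = 429


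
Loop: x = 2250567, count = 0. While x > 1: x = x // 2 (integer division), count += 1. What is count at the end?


The variable x halves each step:
x = 2250567 -> 1125283 -> 562641 -> 281320 -> 140660 -> 70330 -> 35165 -> 17582 -> 8791 -> 4395 -> 2197 -> 1098 -> 549 -> 274 -> 137 -> 68 -> 34 -> 17 -> 8 -> 4 -> 2 -> 1
Number of halvings = floor(log2(2250567)) = 21


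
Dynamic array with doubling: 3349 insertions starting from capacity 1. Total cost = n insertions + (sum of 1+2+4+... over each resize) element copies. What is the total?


n = 3349
Insertion costs: 3349
Resizes copy 1, 2, 4, ... up to the largest power of 2 that is <= n-1 = 3348, i.e. 2048.
Copy costs = 1 + 2 + 4 + 8 + 16 + 32 + 64 + 128 + 256 + 512 + 1024 + 2048 = 4095
Total = 3349 + 4095 = 7444


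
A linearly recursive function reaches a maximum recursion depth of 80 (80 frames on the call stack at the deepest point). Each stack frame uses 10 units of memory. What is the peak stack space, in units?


Maximum recursion depth = 80 frames
Memory per frame = 10 units
Total stack space = depth * frame_size
= 80 * 10 = 800


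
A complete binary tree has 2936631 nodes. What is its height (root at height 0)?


In a complete binary tree, level k holds nodes 2^k .. 2^(k+1)-1 (1-indexed).
Height = floor(log2(n)) = floor(log2(2936631)) = 21
Check: 2^21 = 2097152 <= 2936631 < 4194304 = 2^22


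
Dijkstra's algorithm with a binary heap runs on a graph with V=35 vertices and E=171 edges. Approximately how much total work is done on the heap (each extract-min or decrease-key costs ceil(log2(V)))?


Dijkstra with a binary heap: each vertex is extracted once, each edge may relax once.
Each heap operation costs O(log V).
V + E = 35 + 171 = 206
ceil(log2(35)) = 6 (since 2^5 = 32 < 35 <= 64 = 2^6)
Total heap work = (V+E) * ceil(log2(V)) = 206 * 6 = 1236


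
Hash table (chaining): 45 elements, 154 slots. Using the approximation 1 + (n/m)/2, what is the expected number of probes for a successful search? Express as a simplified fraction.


Computing expected probes:
alpha = 45/154
= 1 + alpha/2
= 1 + 45/(2*154)
= (2*154 + 45) / (2*154)
= 353/308


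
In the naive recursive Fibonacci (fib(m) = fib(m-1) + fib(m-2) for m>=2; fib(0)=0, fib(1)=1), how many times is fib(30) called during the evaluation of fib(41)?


Let N(m) = number of times fib(m) is called while evaluating fib(41).
N(41) = 1 (the initial call).
N(40) = 1 (only fib(41) calls it).
For 1 <= m <= 39: fib(m) is called by fib(m+1) and fib(m+2), so
  N(m) = N(m+1) + N(m+2).
fib(0) is called only by fib(2), so N(0) = N(2).
Walk down from m=41:
  N(41)=1, N(40)=1, N(39)=2, N(38)=3, N(37)=5, N(36)=8, N(35)=13, N(34)=21, N(33)=34, N(32)=55, N(31)=89, N(30)=144
N(30) = 144


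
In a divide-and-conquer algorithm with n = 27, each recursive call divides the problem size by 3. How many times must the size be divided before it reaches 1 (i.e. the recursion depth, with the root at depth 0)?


Number of divisions = log_3(27)
Sizes: 27 -> 9 -> 3 -> 1 (3 divisions)
Recursion depth = 3


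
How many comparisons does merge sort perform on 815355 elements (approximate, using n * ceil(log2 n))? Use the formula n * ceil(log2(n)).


Recursion depth: ceil(log2(815355)) = 20
Each recursion level merges n = 815355 elements
Total = 815355 * 20 = 16307100


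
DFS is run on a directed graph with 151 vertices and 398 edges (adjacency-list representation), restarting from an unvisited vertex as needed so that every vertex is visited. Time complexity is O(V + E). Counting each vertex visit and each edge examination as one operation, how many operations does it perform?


A full DFS traversal processes each vertex exactly once (push/pop on stack).
Each directed edge is examined once.
V = 151, E = 398
V + E = 549


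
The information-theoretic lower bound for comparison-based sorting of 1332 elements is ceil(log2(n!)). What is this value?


A binary decision tree of height h has at most 2^h leaves and needs at least n! of them, so h >= ceil(log2(n!)).
1332! is far too large to multiply out, so use Stirling's series:
  ln(n!) ~ n ln n - n + (1/2) ln(2 pi n) + 1/(12n)  (error below 1/(360 n^3), negligible here)
  ln(1332) = 7.1944369
  n ln n = 1332 * 7.1944369 = 9582.9900
  (1/2) ln(2 pi * 1332) = (1/2) ln(8369.2028) = 4.5162
  1/(12*1332) = 0.0001
  ln(1332!) ~ 9582.9900 - 1332 + 4.5162 + 0.0001 = 8255.5063
Convert to base 2: log2(1332!) = 8255.5063 / ln 2 = 8255.5063 / 0.69314718 = 11910.1780
ceil(11910.1780) = 11911


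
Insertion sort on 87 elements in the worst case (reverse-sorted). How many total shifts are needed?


In the worst case (reverse-sorted), each element shifts past all previous:
  Element 1: 1 shifts
  Element 2: 2 shifts
  Element 3: 3 shifts
  Element 4: 4 shifts
  Element 5: 5 shifts
  ...
  Element 86: 86 shifts
Total = 1 + 2 + ... + 86
= 87*(87-1)/2 = 3741


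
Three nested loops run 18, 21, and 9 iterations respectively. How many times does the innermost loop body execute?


Loop 1 (outermost): 18 iterations
Loop 2 (middle): 21 iterations per outer
Loop 3 (innermost): 9 iterations per middle
Total = 18 * 21 * 9 = 3402


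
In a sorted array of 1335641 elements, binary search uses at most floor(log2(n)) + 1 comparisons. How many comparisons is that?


Halving sequence: 1335641 -> 667820 -> 333910 -> 166955 -> 83477 -> 41738 -> 20869 -> 10434 -> 5217 -> 2608 -> 1304 -> 652 -> 326 -> 163 -> 81 -> 40 -> 20 -> 10 -> 5 -> 2 -> 1
Number of halvings = 20
Max comparisons = 20 + 1 = 21


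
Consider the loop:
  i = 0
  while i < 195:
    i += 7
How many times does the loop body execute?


Starting at i = 0, each iteration adds 7.
Iterations until i >= 195:
  Iteration 1: i = 0 -> i = 7
  Iteration 2: i = 7 -> i = 14
  Iteration 3: i = 14 -> i = 21
  Iteration 4: i = 21 -> i = 28
  Iteration 5: i = 28 -> i = 35
  Iteration 6: i = 35 -> i = 42
  Iteration 7: i = 42 -> i = 49
  Iteration 8: i = 49 -> i = 56
  ... continuing ...
Total iterations = ceil(195/7) = 28


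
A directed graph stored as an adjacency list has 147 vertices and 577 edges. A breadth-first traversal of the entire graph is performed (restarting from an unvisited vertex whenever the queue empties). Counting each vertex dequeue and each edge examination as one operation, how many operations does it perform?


A full BFS traversal dequeues each vertex once and examines each edge once.
Vertex visits: 147
Edge visits: 577
V + E = 147 + 577 = 724


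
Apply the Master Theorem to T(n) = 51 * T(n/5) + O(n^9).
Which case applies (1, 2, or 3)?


The Master Theorem: T(n) = a*T(n/b) + O(n^c)
  a = 51, b = 5, c = 9
log_b(a) = log_5(51) ~ 2.443
Compare b^c with a: 5^9 = 1953125 > 51, so c > log_b(a).
Since c > log_b(a), Case 3 applies.
T(n) = O(n^9)
Master Theorem case = 3


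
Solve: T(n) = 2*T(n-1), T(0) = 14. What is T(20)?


Unrolling:
T(20) = 2*T(19) = 2^2*T(18) = ... = 2^20*T(0)
= 2^20 * 14
= 1048576 * 14 = 14680064


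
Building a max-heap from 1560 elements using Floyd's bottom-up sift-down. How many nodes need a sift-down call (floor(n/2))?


In a heap of 1560 elements (0-indexed array):
  Last element index: 1559
  Parent of last element: floor((1559 - 1) / 2) = 779
  Internal nodes: indices 0 to 779
  Count = floor(1560/2) = 780


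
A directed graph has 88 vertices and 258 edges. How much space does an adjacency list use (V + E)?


Adjacency list: one list head per vertex + one entry per edge
Vertex heads: 88
Edge entries: 258
Total = 88 + 258 = 346


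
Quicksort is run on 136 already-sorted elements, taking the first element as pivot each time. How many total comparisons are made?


Sum of comparisons per partition:
135 + 134 + ... + 1 + 0
= 136 * (136 - 1) / 2
= 136 * 135 / 2
= 9180


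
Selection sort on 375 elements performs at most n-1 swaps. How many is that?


Each of the 374 passes places one element in its final position.
Pass 1: swap minimum into position 0
Pass 2: swap minimum of remaining into position 1
...
Pass 374: last two elements, one swap
Maximum swaps = 375 - 1 = 374


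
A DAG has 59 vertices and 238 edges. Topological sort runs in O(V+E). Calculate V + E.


V = 59 (vertex processing)
E = 238 (edge processing)
V + E = 59 + 238 = 297


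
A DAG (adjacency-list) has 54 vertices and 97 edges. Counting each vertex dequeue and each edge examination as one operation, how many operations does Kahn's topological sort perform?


V = 54 (vertex processing)
E = 97 (edge processing)
V + E = 54 + 97 = 151


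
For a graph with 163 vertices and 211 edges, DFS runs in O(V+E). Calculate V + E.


A full DFS traversal visits each vertex once and examines each edge once.
V = 163
E = 211
Sum = 163 + 211 = 374


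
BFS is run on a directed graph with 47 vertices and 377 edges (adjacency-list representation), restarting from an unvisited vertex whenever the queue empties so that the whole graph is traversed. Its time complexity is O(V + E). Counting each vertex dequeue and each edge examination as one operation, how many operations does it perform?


A full BFS traversal dequeues each vertex exactly once and examines each directed edge exactly once.
V = 47 (vertex processing cost)
E = 377 (edge examination cost)
Total operations proportional to V + E = 47 + 377 = 424


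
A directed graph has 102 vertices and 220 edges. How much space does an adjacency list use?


Adjacency list: one list head per vertex + one entry per edge
Vertex heads: 102
Edge entries: 220
Total = 102 + 220 = 322


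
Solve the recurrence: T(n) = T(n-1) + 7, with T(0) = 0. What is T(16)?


Unrolling the recurrence:
T(16) = T(15) + 7
       = T(14) + 7 + 7
       = T(13) + 7*3
       ...
       = T(0) + 7*16
       = 0 + 112 = 112


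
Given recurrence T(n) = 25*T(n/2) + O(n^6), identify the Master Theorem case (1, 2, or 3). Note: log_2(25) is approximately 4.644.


Master Theorem parameters: a=25, b=2, c=6
log_b(a) = 4.644
Compare b^c with a: 2^6 = 64 > 25, so c > log_b(a).
Comparing c=6 vs log_b(a)=4.644:
6 > 4.644 => Case 3
Result: T(n) = O(n^6)
Master Theorem case = 3


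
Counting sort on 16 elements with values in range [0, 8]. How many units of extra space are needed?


Output array size: 16 (to store sorted result)
Count array size: 9 (one slot per possible value, range 0 to 8)
Total extra space = 16 + 9 = 25


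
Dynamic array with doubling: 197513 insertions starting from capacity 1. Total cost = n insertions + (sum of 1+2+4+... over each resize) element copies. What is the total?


n = 197513
Insertion costs: 197513
Resizes copy 1, 2, 4, ... up to the largest power of 2 that is <= n-1 = 197512, i.e. 131072.
Copy costs = 1 + 2 + 4 + 8 + 16 + 32 + 64 + 128 + 256 + 512 + 1024 + 2048 + 4096 + 8192 + 16384 + 32768 + 65536 + 131072 = 262143
Total = 197513 + 262143 = 459656


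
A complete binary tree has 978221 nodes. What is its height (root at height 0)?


In a complete binary tree, level k holds nodes 2^k .. 2^(k+1)-1 (1-indexed).
Height = floor(log2(n)) = floor(log2(978221)) = 19
Check: 2^19 = 524288 <= 978221 < 1048576 = 2^20


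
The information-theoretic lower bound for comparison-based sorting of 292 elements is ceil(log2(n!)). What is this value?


A binary decision tree of height h has at most 2^h leaves and needs at least n! of them, so h >= ceil(log2(n!)).
292! is far too large to multiply out, so use Stirling's series:
  ln(n!) ~ n ln n - n + (1/2) ln(2 pi n) + 1/(12n)  (error below 1/(360 n^3), negligible here)
  ln(292) = 5.6767538
  n ln n = 292 * 5.6767538 = 1657.6121
  (1/2) ln(2 pi * 292) = (1/2) ln(1834.6901) = 3.7573
  1/(12*292) = 0.0003
  ln(292!) ~ 1657.6121 - 292 + 3.7573 + 0.0003 = 1369.3697
Convert to base 2: log2(292!) = 1369.3697 / ln 2 = 1369.3697 / 0.69314718 = 1975.5829
ceil(1975.5829) = 1976


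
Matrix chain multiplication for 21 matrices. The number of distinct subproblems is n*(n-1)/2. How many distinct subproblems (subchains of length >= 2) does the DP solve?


Subproblems are indexed by (i, j) where i < j.
Number of such pairs = n*(n-1)/2
= 21 * 20 / 2
= 210


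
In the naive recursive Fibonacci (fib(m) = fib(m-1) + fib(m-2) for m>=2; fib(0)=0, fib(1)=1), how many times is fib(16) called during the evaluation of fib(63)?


Let N(m) = number of times fib(m) is called while evaluating fib(63).
N(63) = 1 (the initial call).
N(62) = 1 (only fib(63) calls it).
For 1 <= m <= 61: fib(m) is called by fib(m+1) and fib(m+2), so
  N(m) = N(m+1) + N(m+2).
fib(0) is called only by fib(2), so N(0) = N(2).
Walk down from m=63:
  N(63)=1, N(62)=1, N(61)=2, N(60)=3, N(59)=5, N(58)=8, N(57)=13, N(56)=21, N(55)=34, N(54)=55, N(53)=89, N(52)=144, N(51)=233, N(50)=377, N(49)=610, N(48)=987, N(47)=1597, N(46)=2584, N(45)=4181, N(44)=6765, N(43)=10946, N(42)=17711, N(41)=28657, N(40)=46368, N(39)=75025, N(38)=121393, N(37)=196418, N(36)=317811, N(35)=514229, N(34)=832040, N(33)=1346269, N(32)=2178309, N(31)=3524578, N(30)=5702887, N(29)=9227465, N(28)=14930352, N(27)=24157817, N(26)=39088169, N(25)=63245986, N(24)=102334155, N(23)=165580141, N(22)=267914296, N(21)=433494437, N(20)=701408733, N(19)=1134903170, N(18)=1836311903, N(17)=2971215073, N(16)=4807526976
N(16) = 4807526976


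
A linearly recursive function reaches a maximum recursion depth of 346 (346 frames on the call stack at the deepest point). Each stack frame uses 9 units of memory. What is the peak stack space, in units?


Maximum recursion depth = 346 frames
Memory per frame = 9 units
Total stack space = depth * frame_size
= 346 * 9 = 3114


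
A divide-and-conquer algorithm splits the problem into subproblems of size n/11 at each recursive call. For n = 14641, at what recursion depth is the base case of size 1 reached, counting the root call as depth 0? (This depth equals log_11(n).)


At each depth, the problem size is divided by 11:
  Depth 0: problem size = 14641
  Depth 1: problem size = 1331
  Depth 2: problem size = 121
  Depth 3: problem size = 11
  Depth 4: problem size = 1 (base case)
The base case is reached at depth log_11(14641) = 4 (the tree has 5 levels counting depth 0, but the depth asked for is 4).
Recursion depth = 4


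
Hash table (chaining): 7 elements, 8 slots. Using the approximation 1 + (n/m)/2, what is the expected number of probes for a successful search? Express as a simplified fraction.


Computing expected probes:
alpha = 7/8
= 1 + alpha/2
= 1 + 7/(2*8)
= (2*8 + 7) / (2*8)
= 23/16


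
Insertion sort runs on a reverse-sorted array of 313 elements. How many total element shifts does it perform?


Sum of shifts = 1 + 2 + 3 + ... + 312
= 313 * 312 / 2
= 97656 / 2
= 48828


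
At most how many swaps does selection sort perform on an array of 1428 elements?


Each of the 1427 passes places one element in its final position.
Pass 1: swap minimum into position 0
Pass 2: swap minimum of remaining into position 1
...
Pass 1427: last two elements, one swap
Maximum swaps = 1428 - 1 = 1427


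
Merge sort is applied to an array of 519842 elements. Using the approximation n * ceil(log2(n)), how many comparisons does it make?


Merge sort divides the array into halves recursively.
Number of levels = ceil(log2(519842)) = 19
At each level, approximately n = 519842 comparisons are needed for merging.
Total comparisons ~ n * ceil(log2(n)) = 519842 * 19 = 9876998


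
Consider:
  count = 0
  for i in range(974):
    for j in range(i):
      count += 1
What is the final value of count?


For each i, the inner loop runs i times:
  i=0: inner runs 0 times
  i=1: inner runs 1 time
  i=2: inner runs 2 times
  i=3: inner runs 3 times
  i=4: inner runs 4 times
  i=5: inner runs 5 times
  i=6: inner runs 6 times
  i=7: inner runs 7 times
  ...
Total = 0 + 1 + 2 + ... + 973 = 974*(974-1)/2 = 473851


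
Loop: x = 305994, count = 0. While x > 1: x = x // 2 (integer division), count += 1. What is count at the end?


The variable x halves each step:
x = 305994 -> 152997 -> 76498 -> 38249 -> 19124 -> 9562 -> 4781 -> 2390 -> 1195 -> 597 -> 298 -> 149 -> 74 -> 37 -> 18 -> 9 -> 4 -> 2 -> 1
Number of halvings = floor(log2(305994)) = 18


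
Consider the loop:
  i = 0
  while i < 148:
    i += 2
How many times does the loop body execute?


Starting at i = 0, each iteration adds 2.
Iterations until i >= 148:
  Iteration 1: i = 0 -> i = 2
  Iteration 2: i = 2 -> i = 4
  Iteration 3: i = 4 -> i = 6
  Iteration 4: i = 6 -> i = 8
  Iteration 5: i = 8 -> i = 10
  Iteration 6: i = 10 -> i = 12
  Iteration 7: i = 12 -> i = 14
  Iteration 8: i = 14 -> i = 16
  ... continuing ...
Total iterations = ceil(148/2) = 74


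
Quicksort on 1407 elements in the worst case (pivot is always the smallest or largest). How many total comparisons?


In the worst case, each partition step picks the worst pivot:
  Partition 1: 1406 comparisons (n-1 elements to compare)
  Partition 2: 1405 comparisons
  Partition 3: 1404 comparisons
  Partition 4: 1403 comparisons
  Partition 5: 1402 comparisons
  ...
  Last partition: 0 comparisons
Total = (n-1) + (n-2) + ... + 1 + 0 = n*(n-1)/2
= 1407*1406/2 = 989121


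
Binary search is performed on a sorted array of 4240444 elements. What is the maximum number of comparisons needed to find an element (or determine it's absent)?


Binary search halves the search space each comparison:
  Step 1: search space = 4240444 -> 2120222
  Step 2: search space = 2120222 -> 1060111
  Step 3: search space = 1060111 -> 530055
  Step 4: search space = 530055 -> 265027
  Step 5: search space = 265027 -> 132513
  Step 6: search space = 132513 -> 66256
  Step 7: search space = 66256 -> 33128
  Step 8: search space = 33128 -> 16564
  Step 9: search space = 16564 -> 8282
  Step 10: search space = 8282 -> 4141
  Step 11: search space = 4141 -> 2070
  Step 12: search space = 2070 -> 1035
  Step 13: search space = 1035 -> 517
  Step 14: search space = 517 -> 258
  Step 15: search space = 258 -> 129
  Step 16: search space = 129 -> 64
  Step 17: search space = 64 -> 32
  Step 18: search space = 32 -> 16
  Step 19: search space = 16 -> 8
  Step 20: search space = 8 -> 4
  Step 21: search space = 4 -> 2
  Step 22: search space = 2 -> 1
  Step 23: search space = 1 (final check)
Maximum comparisons = floor(log2(4240444)) + 1 = 22 + 1 = 23


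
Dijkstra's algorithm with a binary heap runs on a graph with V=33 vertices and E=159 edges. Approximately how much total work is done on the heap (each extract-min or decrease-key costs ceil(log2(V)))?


Dijkstra with a binary heap: each vertex is extracted once, each edge may relax once.
Each heap operation costs O(log V).
V + E = 33 + 159 = 192
ceil(log2(33)) = 6 (since 2^5 = 32 < 33 <= 64 = 2^6)
Total heap work = (V+E) * ceil(log2(V)) = 192 * 6 = 1152


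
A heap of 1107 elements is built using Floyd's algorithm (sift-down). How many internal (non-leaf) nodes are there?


Leaf nodes occupy roughly half the array.
Sift-down is called for each internal node, starting from the last one.
Internal nodes = floor(n/2) = floor(1107/2) = 553


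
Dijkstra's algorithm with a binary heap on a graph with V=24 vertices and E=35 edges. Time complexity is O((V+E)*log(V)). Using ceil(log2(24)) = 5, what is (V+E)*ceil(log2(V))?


Dijkstra with a binary heap: each vertex is extracted once, each edge may relax once.
Each heap operation costs O(log V).
V + E = 24 + 35 = 59
ceil(log2(24)) = 5 (since 2^4 = 16 < 24 <= 32 = 2^5)
Total heap work = (V+E) * ceil(log2(V)) = 59 * 5 = 295


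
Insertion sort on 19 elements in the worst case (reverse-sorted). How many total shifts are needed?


In the worst case (reverse-sorted), each element shifts past all previous:
  Element 1: 1 shifts
  Element 2: 2 shifts
  Element 3: 3 shifts
  Element 4: 4 shifts
  Element 5: 5 shifts
  ...
  Element 18: 18 shifts
Total = 1 + 2 + ... + 18
= 19*(19-1)/2 = 171


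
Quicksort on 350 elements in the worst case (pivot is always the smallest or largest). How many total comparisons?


In the worst case, each partition step picks the worst pivot:
  Partition 1: 349 comparisons (n-1 elements to compare)
  Partition 2: 348 comparisons
  Partition 3: 347 comparisons
  Partition 4: 346 comparisons
  Partition 5: 345 comparisons
  ...
  Last partition: 0 comparisons
Total = (n-1) + (n-2) + ... + 1 + 0 = n*(n-1)/2
= 350*349/2 = 61075


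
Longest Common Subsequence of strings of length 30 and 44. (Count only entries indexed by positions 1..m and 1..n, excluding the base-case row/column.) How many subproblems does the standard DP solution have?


DP table indexed by positions in both strings.
First string: 30 positions
Second string: 44 positions
Total = 30 * 44 = 1320


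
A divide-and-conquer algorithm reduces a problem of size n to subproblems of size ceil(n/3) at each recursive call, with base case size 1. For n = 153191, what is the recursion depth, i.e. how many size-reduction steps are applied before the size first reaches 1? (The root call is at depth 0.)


Each step divides the size by 3 (rounding up); after k steps the size is ceil(n/3^k), which equals 1 exactly when 3^k >= n.
So the depth is the smallest k with 3^k >= 153191, i.e. ceil(log_3(153191)).
3^10 = 59049 < 153191 <= 177147 = 3^11
Recursion depth = 11


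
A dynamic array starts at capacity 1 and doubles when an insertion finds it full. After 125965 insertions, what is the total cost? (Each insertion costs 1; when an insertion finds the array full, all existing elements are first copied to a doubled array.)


Insertion cost: 125965 (one per element)
Resizes occur just before inserting elements 2, 3, 5, 9, ...
Elements copied at each resize: 1 + 2 + 4 + 8 + 16 + 32 + 64 + 128 + 256 + 512 + 1024 + 2048 + 4096 + 8192 + 16384 + 32768 + 65536
Sum of copies = 131071 (geometric series: 2^k - 1)
Total = 125965 + 131071 = 257036


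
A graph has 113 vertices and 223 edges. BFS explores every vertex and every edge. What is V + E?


A full BFS traversal dequeues each vertex once and examines each edge once.
Vertex visits: 113
Edge visits: 223
V + E = 113 + 223 = 336


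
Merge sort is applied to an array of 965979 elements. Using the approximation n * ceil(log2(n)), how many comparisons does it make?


Merge sort divides the array into halves recursively.
Number of levels = ceil(log2(965979)) = 20
At each level, approximately n = 965979 comparisons are needed for merging.
Total comparisons ~ n * ceil(log2(n)) = 965979 * 20 = 19319580


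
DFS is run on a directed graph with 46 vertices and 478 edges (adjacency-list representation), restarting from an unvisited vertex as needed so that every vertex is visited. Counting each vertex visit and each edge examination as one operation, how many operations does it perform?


A full DFS traversal processes each vertex exactly once (push/pop on stack).
Each directed edge is examined once.
V = 46, E = 478
V + E = 524


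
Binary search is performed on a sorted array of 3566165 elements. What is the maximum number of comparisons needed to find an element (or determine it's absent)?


Binary search halves the search space each comparison:
  Step 1: search space = 3566165 -> 1783082
  Step 2: search space = 1783082 -> 891541
  Step 3: search space = 891541 -> 445770
  Step 4: search space = 445770 -> 222885
  Step 5: search space = 222885 -> 111442
  Step 6: search space = 111442 -> 55721
  Step 7: search space = 55721 -> 27860
  Step 8: search space = 27860 -> 13930
  Step 9: search space = 13930 -> 6965
  Step 10: search space = 6965 -> 3482
  Step 11: search space = 3482 -> 1741
  Step 12: search space = 1741 -> 870
  Step 13: search space = 870 -> 435
  Step 14: search space = 435 -> 217
  Step 15: search space = 217 -> 108
  Step 16: search space = 108 -> 54
  Step 17: search space = 54 -> 27
  Step 18: search space = 27 -> 13
  Step 19: search space = 13 -> 6
  Step 20: search space = 6 -> 3
  Step 21: search space = 3 -> 1
  Step 22: search space = 1 (final check)
Maximum comparisons = floor(log2(3566165)) + 1 = 21 + 1 = 22


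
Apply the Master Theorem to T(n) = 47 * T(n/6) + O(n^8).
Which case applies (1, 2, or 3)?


The Master Theorem: T(n) = a*T(n/b) + O(n^c)
  a = 47, b = 6, c = 8
log_b(a) = log_6(47) ~ 2.149
Compare b^c with a: 6^8 = 1679616 > 47, so c > log_b(a).
Since c > log_b(a), Case 3 applies.
T(n) = O(n^8)
Master Theorem case = 3


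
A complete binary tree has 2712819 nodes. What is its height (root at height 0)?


In a complete binary tree, level k holds nodes 2^k .. 2^(k+1)-1 (1-indexed).
Height = floor(log2(n)) = floor(log2(2712819)) = 21
Check: 2^21 = 2097152 <= 2712819 < 4194304 = 2^22


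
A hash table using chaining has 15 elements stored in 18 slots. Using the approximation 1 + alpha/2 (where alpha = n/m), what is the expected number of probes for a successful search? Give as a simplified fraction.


Load factor alpha = n/m = 15/18
Expected probes = 1 + alpha/2 = 1 + 15/(2*18)
= 1 + 15/36
= 36/36 + 15/36
= 51/36
Simplify: 17/12


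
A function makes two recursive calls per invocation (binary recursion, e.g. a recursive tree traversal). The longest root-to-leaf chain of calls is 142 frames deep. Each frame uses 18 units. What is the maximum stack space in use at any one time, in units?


Binary recursion: the two calls run one after the other, so only one root-to-leaf chain of frames is on the stack at a time.
Maximum depth (longest chain) = 142 frames
Each frame = 18 units
Max stack space = 142 * 18 = 2556


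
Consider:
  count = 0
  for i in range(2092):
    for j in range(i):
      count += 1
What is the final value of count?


For each i, the inner loop runs i times:
  i=0: inner runs 0 times
  i=1: inner runs 1 time
  i=2: inner runs 2 times
  i=3: inner runs 3 times
  i=4: inner runs 4 times
  i=5: inner runs 5 times
  i=6: inner runs 6 times
  i=7: inner runs 7 times
  ...
Total = 0 + 1 + 2 + ... + 2091 = 2092*(2092-1)/2 = 2187186


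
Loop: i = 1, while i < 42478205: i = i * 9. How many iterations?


i multiplies by 9 each step:
i = 1 -> 9 -> 81 -> 729 -> 6561 -> 59049 -> 531441 -> 4782969 -> 43046721 (stop)
Iterations = ceil(log_9(42478205)) = 8


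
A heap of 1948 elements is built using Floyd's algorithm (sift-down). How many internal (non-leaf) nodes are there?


Leaf nodes occupy roughly half the array.
Sift-down is called for each internal node, starting from the last one.
Internal nodes = floor(n/2) = floor(1948/2) = 974


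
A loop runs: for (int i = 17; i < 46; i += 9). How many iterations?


Loop starts at i = 17, increments by 9, stops when i >= 46.
Number of iterations = ceil((46 - 17) / 9)
= ceil(29 / 9)
= 4


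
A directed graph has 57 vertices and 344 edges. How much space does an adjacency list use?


Adjacency list: one list head per vertex + one entry per edge
Vertex heads: 57
Edge entries: 344
Total = 57 + 344 = 401


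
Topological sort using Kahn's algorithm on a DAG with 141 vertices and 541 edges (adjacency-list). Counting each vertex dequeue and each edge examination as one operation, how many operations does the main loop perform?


Kahn's algorithm:
  1. Compute in-degrees: O(V + E)
  2. Process queue: each vertex dequeued once (O(V))
     each edge examined once (O(E))
Total = V + E = 141 + 541 = 682


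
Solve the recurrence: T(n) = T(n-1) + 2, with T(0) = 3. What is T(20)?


Unrolling the recurrence:
T(20) = T(19) + 2
       = T(18) + 2 + 2
       = T(17) + 2*3
       ...
       = T(0) + 2*20
       = 3 + 40 = 43


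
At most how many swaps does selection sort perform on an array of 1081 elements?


Each of the 1080 passes places one element in its final position.
Pass 1: swap minimum into position 0
Pass 2: swap minimum of remaining into position 1
...
Pass 1080: last two elements, one swap
Maximum swaps = 1081 - 1 = 1080


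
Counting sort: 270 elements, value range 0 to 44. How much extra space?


n = 270 (output array)
k = 45 (count array for 45 distinct values)
Extra space = 270 + 45 = 315


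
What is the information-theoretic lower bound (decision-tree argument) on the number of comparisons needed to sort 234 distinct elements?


A binary decision tree of height h has at most 2^h leaves and needs at least n! of them, so h >= ceil(log2(n!)).
234! is far too large to multiply out, so use Stirling's series:
  ln(n!) ~ n ln n - n + (1/2) ln(2 pi n) + 1/(12n)  (error below 1/(360 n^3), negligible here)
  ln(234) = 5.4553211
  n ln n = 234 * 5.4553211 = 1276.5451
  (1/2) ln(2 pi * 234) = (1/2) ln(1470.2654) = 3.6466
  1/(12*234) = 0.0004
  ln(234!) ~ 1276.5451 - 234 + 3.6466 + 0.0004 = 1046.1921
Convert to base 2: log2(234!) = 1046.1921 / ln 2 = 1046.1921 / 0.69314718 = 1509.3362
ceil(1509.3362) = 1510


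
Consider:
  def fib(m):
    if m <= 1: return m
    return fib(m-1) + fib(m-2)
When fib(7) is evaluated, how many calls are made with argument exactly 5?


Let N(m) = number of times fib(m) is called while evaluating fib(7).
N(7) = 1 (the initial call).
N(6) = 1 (only fib(7) calls it).
For 1 <= m <= 5: fib(m) is called by fib(m+1) and fib(m+2), so
  N(m) = N(m+1) + N(m+2).
fib(0) is called only by fib(2), so N(0) = N(2).
Walk down from m=7:
  N(7)=1, N(6)=1, N(5)=2
N(5) = 2


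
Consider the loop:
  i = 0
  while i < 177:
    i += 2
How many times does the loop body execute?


Starting at i = 0, each iteration adds 2.
Iterations until i >= 177:
  Iteration 1: i = 0 -> i = 2
  Iteration 2: i = 2 -> i = 4
  Iteration 3: i = 4 -> i = 6
  Iteration 4: i = 6 -> i = 8
  Iteration 5: i = 8 -> i = 10
  Iteration 6: i = 10 -> i = 12
  Iteration 7: i = 12 -> i = 14
  Iteration 8: i = 14 -> i = 16
  ... continuing ...
Total iterations = ceil(177/2) = 89


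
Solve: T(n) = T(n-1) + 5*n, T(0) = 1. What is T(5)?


Expanding the recurrence:
T(5) = T(4) + 5*5
       = T(3) + 5*4 + 5*5
       ...
       = T(0) + 5*(1 + 2 + ... + 5)
       = 1 + 5 * 5*6/2
       = 1 + 5 * 15
       = 1 + 75 = 76


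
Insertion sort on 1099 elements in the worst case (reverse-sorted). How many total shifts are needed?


In the worst case (reverse-sorted), each element shifts past all previous:
  Element 1: 1 shifts
  Element 2: 2 shifts
  Element 3: 3 shifts
  Element 4: 4 shifts
  Element 5: 5 shifts
  ...
  Element 1098: 1098 shifts
Total = 1 + 2 + ... + 1098
= 1099*(1099-1)/2 = 603351


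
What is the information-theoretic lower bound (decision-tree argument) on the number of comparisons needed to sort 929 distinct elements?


A binary decision tree of height h has at most 2^h leaves and needs at least n! of them, so h >= ceil(log2(n!)).
929! is far too large to multiply out, so use Stirling's series:
  ln(n!) ~ n ln n - n + (1/2) ln(2 pi n) + 1/(12n)  (error below 1/(360 n^3), negligible here)
  ln(929) = 6.8341087
  n ln n = 929 * 6.8341087 = 6348.8870
  (1/2) ln(2 pi * 929) = (1/2) ln(5837.0792) = 4.3360
  1/(12*929) = 0.0001
  ln(929!) ~ 6348.8870 - 929 + 4.3360 + 0.0001 = 5424.2231
Convert to base 2: log2(929!) = 5424.2231 / ln 2 = 5424.2231 / 0.69314718 = 7825.4998
ceil(7825.4998) = 7826


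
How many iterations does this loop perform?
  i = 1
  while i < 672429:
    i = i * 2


The loop variable doubles each iteration:
i = 1 -> 2 -> 4 -> 8 -> 16 -> 32 -> 64 -> 128 -> 256 -> 512 -> 1024 -> 2048 -> 4096 -> 8192 -> 16384 -> 32768 -> 65536 -> 131072 -> 262144 -> 524288 -> 1048576 (stop, 1048576 >= 672429)
Number of doublings = ceil(log2(672429)) = 20
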